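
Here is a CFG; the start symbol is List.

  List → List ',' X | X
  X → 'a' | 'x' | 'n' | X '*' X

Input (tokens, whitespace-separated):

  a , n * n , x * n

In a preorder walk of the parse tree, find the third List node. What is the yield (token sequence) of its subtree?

[List [List [List [X a]] , [X [X n] * [X n]]] , [X [X x] * [X n]]]

a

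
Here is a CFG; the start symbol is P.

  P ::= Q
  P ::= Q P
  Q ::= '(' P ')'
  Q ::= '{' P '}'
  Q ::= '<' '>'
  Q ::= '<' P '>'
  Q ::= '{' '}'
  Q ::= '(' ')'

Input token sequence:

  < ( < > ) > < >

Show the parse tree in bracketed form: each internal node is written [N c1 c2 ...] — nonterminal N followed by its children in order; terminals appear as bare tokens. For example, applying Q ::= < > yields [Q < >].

P
Q P
< P > P
< Q > P
< ( P ) > P
< ( Q ) > P
< ( < > ) > P
< ( < > ) > Q
< ( < > ) > < >

[P [Q < [P [Q ( [P [Q < >]] )]] >] [P [Q < >]]]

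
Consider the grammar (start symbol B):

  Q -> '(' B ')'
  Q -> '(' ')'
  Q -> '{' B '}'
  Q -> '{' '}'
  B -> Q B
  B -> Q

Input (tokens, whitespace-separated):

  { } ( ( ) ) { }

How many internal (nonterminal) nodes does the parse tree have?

8

[B [Q { }] [B [Q ( [B [Q ( )]] )] [B [Q { }]]]]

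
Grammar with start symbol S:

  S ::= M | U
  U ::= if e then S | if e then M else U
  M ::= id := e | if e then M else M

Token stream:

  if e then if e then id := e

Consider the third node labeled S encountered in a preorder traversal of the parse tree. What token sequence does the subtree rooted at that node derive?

id := e

[S [U if e then [S [U if e then [S [M id := e]]]]]]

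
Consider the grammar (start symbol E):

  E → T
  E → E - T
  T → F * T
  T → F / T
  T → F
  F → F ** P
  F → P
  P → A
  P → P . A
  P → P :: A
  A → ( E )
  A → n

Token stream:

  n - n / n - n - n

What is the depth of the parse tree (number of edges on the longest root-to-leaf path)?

8

[E [E [E [E [T [F [P [A n]]]]] - [T [F [P [A n]]] / [T [F [P [A n]]]]]] - [T [F [P [A n]]]]] - [T [F [P [A n]]]]]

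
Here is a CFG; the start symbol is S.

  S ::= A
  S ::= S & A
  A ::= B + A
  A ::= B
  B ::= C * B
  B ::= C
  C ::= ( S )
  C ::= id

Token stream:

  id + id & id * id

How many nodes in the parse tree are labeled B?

4

[S [S [A [B [C id]] + [A [B [C id]]]]] & [A [B [C id] * [B [C id]]]]]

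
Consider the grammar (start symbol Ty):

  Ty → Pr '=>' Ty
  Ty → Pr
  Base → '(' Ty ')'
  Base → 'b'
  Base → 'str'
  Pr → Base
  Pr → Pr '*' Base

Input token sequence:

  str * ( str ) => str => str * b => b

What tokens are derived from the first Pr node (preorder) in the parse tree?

str * ( str )

[Ty [Pr [Pr [Base str]] * [Base ( [Ty [Pr [Base str]]] )]] => [Ty [Pr [Base str]] => [Ty [Pr [Pr [Base str]] * [Base b]] => [Ty [Pr [Base b]]]]]]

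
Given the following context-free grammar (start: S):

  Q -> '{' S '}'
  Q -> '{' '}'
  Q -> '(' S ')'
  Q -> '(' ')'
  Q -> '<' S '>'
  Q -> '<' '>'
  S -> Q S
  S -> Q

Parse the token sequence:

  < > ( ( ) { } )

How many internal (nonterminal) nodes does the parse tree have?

[S [Q < >] [S [Q ( [S [Q ( )] [S [Q { }]]] )]]]

8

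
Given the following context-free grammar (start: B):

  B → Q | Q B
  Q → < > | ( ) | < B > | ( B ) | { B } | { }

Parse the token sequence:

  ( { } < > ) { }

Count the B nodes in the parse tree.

4

[B [Q ( [B [Q { }] [B [Q < >]]] )] [B [Q { }]]]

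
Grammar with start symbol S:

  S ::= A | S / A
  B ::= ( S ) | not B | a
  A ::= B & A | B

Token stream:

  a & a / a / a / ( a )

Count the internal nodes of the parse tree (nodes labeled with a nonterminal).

17

[S [S [S [S [A [B a] & [A [B a]]]] / [A [B a]]] / [A [B a]]] / [A [B ( [S [A [B a]]] )]]]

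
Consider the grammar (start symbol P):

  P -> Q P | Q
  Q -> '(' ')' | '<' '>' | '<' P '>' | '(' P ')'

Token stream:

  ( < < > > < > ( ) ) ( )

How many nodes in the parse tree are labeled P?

[P [Q ( [P [Q < [P [Q < >]] >] [P [Q < >] [P [Q ( )]]]] )] [P [Q ( )]]]

6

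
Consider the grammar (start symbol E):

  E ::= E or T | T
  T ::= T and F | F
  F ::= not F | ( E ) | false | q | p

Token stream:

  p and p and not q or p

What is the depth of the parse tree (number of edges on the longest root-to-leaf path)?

[E [E [T [T [T [F p]] and [F p]] and [F not [F q]]]] or [T [F p]]]

6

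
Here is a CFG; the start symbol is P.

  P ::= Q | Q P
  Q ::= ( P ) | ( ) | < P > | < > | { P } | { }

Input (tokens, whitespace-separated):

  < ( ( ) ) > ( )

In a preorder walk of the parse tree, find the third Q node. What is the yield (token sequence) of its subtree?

[P [Q < [P [Q ( [P [Q ( )]] )]] >] [P [Q ( )]]]

( )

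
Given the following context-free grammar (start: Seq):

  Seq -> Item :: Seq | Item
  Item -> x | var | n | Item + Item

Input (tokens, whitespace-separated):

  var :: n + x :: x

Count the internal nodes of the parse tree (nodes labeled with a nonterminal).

8

[Seq [Item var] :: [Seq [Item [Item n] + [Item x]] :: [Seq [Item x]]]]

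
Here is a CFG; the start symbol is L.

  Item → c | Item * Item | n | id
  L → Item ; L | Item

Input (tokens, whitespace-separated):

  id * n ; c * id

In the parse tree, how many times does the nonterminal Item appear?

6

[L [Item [Item id] * [Item n]] ; [L [Item [Item c] * [Item id]]]]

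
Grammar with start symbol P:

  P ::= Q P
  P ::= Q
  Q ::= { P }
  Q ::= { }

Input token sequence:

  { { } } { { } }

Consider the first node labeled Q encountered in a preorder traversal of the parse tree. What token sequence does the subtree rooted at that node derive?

{ { } }

[P [Q { [P [Q { }]] }] [P [Q { [P [Q { }]] }]]]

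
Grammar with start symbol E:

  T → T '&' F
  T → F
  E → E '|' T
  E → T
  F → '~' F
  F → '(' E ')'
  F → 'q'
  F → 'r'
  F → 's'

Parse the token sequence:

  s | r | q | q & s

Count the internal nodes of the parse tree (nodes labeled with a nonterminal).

[E [E [E [E [T [F s]]] | [T [F r]]] | [T [F q]]] | [T [T [F q]] & [F s]]]

14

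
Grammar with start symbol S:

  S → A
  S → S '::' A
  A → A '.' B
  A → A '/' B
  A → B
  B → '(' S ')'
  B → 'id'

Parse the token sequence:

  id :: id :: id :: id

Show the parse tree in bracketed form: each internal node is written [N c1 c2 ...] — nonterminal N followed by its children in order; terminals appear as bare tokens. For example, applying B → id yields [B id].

S
S :: A
S :: A :: A
S :: A :: A :: A
A :: A :: A :: A
B :: A :: A :: A
id :: A :: A :: A
id :: B :: A :: A
id :: id :: A :: A
id :: id :: B :: A
id :: id :: id :: A
id :: id :: id :: B
id :: id :: id :: id

[S [S [S [S [A [B id]]] :: [A [B id]]] :: [A [B id]]] :: [A [B id]]]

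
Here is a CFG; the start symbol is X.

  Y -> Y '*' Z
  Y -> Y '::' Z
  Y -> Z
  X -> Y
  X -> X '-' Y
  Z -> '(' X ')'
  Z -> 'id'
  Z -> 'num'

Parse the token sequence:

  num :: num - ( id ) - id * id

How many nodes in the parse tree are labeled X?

[X [X [X [Y [Y [Z num]] :: [Z num]]] - [Y [Z ( [X [Y [Z id]]] )]]] - [Y [Y [Z id]] * [Z id]]]

4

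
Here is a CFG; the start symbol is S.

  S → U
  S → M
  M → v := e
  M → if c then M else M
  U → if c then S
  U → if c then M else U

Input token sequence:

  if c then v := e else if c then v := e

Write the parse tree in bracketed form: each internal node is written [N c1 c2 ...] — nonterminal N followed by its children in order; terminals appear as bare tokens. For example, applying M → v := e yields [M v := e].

[S [U if c then [M v := e] else [U if c then [S [M v := e]]]]]

S
U
if c then M else U
if c then v := e else U
if c then v := e else if c then S
if c then v := e else if c then M
if c then v := e else if c then v := e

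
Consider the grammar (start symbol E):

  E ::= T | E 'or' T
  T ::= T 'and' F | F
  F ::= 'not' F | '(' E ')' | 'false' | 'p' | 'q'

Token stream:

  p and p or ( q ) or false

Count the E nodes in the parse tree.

[E [E [E [T [T [F p]] and [F p]]] or [T [F ( [E [T [F q]]] )]]] or [T [F false]]]

4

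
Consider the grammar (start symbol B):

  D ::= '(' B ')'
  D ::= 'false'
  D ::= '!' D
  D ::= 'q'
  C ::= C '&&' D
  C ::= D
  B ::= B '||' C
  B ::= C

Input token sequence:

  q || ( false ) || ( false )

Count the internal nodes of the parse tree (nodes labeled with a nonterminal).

[B [B [B [C [D q]]] || [C [D ( [B [C [D false]]] )]]] || [C [D ( [B [C [D false]]] )]]]

15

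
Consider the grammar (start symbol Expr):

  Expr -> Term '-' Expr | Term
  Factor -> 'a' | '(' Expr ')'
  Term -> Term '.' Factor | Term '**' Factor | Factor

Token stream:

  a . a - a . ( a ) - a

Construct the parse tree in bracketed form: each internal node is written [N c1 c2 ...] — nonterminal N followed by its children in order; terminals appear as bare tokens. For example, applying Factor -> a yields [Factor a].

[Expr [Term [Term [Factor a]] . [Factor a]] - [Expr [Term [Term [Factor a]] . [Factor ( [Expr [Term [Factor a]]] )]] - [Expr [Term [Factor a]]]]]

Expr
Term - Expr
Term . Factor - Expr
Factor . Factor - Expr
a . Factor - Expr
a . a - Expr
a . a - Term - Expr
a . a - Term . Factor - Expr
a . a - Factor . Factor - Expr
a . a - a . Factor - Expr
a . a - a . ( Expr ) - Expr
a . a - a . ( Term ) - Expr
a . a - a . ( Factor ) - Expr
a . a - a . ( a ) - Expr
a . a - a . ( a ) - Term
a . a - a . ( a ) - Factor
a . a - a . ( a ) - a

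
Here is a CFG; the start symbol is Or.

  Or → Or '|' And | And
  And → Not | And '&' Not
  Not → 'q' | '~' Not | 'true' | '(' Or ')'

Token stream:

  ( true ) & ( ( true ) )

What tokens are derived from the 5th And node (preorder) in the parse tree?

true

[Or [And [And [Not ( [Or [And [Not true]]] )]] & [Not ( [Or [And [Not ( [Or [And [Not true]]] )]]] )]]]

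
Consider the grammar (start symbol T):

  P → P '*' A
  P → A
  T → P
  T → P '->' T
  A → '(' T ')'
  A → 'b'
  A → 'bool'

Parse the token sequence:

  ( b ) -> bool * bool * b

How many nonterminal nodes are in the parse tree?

13

[T [P [A ( [T [P [A b]]] )]] -> [T [P [P [P [A bool]] * [A bool]] * [A b]]]]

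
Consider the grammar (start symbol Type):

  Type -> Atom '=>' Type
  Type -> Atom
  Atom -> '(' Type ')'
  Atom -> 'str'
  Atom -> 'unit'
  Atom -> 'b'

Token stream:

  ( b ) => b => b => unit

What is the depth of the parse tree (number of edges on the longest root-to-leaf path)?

[Type [Atom ( [Type [Atom b]] )] => [Type [Atom b] => [Type [Atom b] => [Type [Atom unit]]]]]

5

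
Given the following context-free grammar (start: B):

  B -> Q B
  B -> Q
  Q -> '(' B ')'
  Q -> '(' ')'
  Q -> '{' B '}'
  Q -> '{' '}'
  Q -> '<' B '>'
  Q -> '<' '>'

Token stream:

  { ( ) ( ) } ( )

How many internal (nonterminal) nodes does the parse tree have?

[B [Q { [B [Q ( )] [B [Q ( )]]] }] [B [Q ( )]]]

8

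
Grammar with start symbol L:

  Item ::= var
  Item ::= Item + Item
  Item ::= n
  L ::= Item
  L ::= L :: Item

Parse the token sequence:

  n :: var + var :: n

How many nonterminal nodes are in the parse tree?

[L [L [L [Item n]] :: [Item [Item var] + [Item var]]] :: [Item n]]

8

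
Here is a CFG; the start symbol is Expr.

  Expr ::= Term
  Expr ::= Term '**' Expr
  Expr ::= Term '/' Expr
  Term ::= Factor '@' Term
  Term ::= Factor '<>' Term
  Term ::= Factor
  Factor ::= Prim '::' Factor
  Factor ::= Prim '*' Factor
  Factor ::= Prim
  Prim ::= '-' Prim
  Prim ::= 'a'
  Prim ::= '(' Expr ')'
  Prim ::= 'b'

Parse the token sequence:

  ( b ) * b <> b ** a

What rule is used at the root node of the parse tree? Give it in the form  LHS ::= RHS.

Expr ::= Term '**' Expr

[Expr [Term [Factor [Prim ( [Expr [Term [Factor [Prim b]]]] )] * [Factor [Prim b]]] <> [Term [Factor [Prim b]]]] ** [Expr [Term [Factor [Prim a]]]]]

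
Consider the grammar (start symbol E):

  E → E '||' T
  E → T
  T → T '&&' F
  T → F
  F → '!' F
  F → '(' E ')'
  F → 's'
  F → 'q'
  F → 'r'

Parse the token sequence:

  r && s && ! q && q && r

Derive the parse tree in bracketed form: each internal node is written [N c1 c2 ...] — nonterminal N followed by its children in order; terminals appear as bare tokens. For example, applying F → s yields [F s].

E
T
T && F
T && F && F
T && F && F && F
T && F && F && F && F
F && F && F && F && F
r && F && F && F && F
r && s && F && F && F
r && s && ! F && F && F
r && s && ! q && F && F
r && s && ! q && q && F
r && s && ! q && q && r

[E [T [T [T [T [T [F r]] && [F s]] && [F ! [F q]]] && [F q]] && [F r]]]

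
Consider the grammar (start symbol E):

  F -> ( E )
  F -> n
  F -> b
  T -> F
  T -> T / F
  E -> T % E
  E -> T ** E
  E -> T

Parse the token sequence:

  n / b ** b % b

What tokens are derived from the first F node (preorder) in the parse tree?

[E [T [T [F n]] / [F b]] ** [E [T [F b]] % [E [T [F b]]]]]

n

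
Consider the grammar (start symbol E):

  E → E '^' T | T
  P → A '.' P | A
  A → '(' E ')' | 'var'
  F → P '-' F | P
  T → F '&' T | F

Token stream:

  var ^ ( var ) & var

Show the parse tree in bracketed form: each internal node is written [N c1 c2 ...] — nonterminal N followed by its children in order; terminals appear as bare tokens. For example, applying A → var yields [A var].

[E [E [T [F [P [A var]]]]] ^ [T [F [P [A ( [E [T [F [P [A var]]]]] )]]] & [T [F [P [A var]]]]]]

E
E ^ T
T ^ T
F ^ T
P ^ T
A ^ T
var ^ T
var ^ F & T
var ^ P & T
var ^ A & T
var ^ ( E ) & T
var ^ ( T ) & T
var ^ ( F ) & T
var ^ ( P ) & T
var ^ ( A ) & T
var ^ ( var ) & T
var ^ ( var ) & F
var ^ ( var ) & P
var ^ ( var ) & A
var ^ ( var ) & var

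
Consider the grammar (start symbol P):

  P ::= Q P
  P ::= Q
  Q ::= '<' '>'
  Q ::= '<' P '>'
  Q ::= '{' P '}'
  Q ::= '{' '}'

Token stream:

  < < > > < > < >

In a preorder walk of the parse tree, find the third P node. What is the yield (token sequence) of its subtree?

[P [Q < [P [Q < >]] >] [P [Q < >] [P [Q < >]]]]

< > < >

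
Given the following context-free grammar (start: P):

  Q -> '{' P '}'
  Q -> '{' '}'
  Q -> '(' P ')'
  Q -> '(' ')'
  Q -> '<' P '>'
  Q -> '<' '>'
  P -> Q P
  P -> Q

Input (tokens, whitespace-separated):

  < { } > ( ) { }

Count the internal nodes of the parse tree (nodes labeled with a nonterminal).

[P [Q < [P [Q { }]] >] [P [Q ( )] [P [Q { }]]]]

8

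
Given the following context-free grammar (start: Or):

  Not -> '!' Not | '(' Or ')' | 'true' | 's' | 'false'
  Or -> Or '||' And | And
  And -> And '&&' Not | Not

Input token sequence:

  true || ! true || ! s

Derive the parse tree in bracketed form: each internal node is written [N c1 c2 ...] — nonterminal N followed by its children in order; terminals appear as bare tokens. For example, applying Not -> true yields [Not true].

[Or [Or [Or [And [Not true]]] || [And [Not ! [Not true]]]] || [And [Not ! [Not s]]]]

Or
Or || And
Or || And || And
And || And || And
Not || And || And
true || And || And
true || Not || And
true || ! Not || And
true || ! true || And
true || ! true || Not
true || ! true || ! Not
true || ! true || ! s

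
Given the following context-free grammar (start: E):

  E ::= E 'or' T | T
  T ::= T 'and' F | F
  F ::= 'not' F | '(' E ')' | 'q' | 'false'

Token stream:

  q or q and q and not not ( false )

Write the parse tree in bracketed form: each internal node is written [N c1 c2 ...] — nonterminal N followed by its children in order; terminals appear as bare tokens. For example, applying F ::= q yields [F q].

E
E or T
T or T
F or T
q or T
q or T and F
q or T and F and F
q or F and F and F
q or q and F and F
q or q and q and F
q or q and q and not F
q or q and q and not not F
q or q and q and not not ( E )
q or q and q and not not ( T )
q or q and q and not not ( F )
q or q and q and not not ( false )

[E [E [T [F q]]] or [T [T [T [F q]] and [F q]] and [F not [F not [F ( [E [T [F false]]] )]]]]]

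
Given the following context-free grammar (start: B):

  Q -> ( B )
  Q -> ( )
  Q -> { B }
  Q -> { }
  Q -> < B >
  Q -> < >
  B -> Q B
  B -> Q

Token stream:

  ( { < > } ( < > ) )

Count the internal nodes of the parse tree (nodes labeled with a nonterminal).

10

[B [Q ( [B [Q { [B [Q < >]] }] [B [Q ( [B [Q < >]] )]]] )]]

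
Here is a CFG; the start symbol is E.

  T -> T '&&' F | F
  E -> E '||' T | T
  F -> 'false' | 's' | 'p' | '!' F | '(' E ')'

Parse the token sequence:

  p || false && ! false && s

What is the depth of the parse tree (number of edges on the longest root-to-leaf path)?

5

[E [E [T [F p]]] || [T [T [T [F false]] && [F ! [F false]]] && [F s]]]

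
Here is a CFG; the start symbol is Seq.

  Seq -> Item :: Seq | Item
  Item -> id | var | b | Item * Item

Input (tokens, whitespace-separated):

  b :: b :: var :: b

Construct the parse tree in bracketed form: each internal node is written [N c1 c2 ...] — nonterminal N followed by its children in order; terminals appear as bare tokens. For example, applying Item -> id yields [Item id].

Seq
Item :: Seq
b :: Seq
b :: Item :: Seq
b :: b :: Seq
b :: b :: Item :: Seq
b :: b :: var :: Seq
b :: b :: var :: Item
b :: b :: var :: b

[Seq [Item b] :: [Seq [Item b] :: [Seq [Item var] :: [Seq [Item b]]]]]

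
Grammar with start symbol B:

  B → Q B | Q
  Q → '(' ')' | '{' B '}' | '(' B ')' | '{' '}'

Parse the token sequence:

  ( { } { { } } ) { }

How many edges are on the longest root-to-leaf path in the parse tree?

7

[B [Q ( [B [Q { }] [B [Q { [B [Q { }]] }]]] )] [B [Q { }]]]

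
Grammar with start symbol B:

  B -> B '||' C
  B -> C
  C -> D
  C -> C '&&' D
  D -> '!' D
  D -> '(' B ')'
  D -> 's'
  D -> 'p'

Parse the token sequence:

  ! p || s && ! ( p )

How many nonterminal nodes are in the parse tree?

13

[B [B [C [D ! [D p]]]] || [C [C [D s]] && [D ! [D ( [B [C [D p]]] )]]]]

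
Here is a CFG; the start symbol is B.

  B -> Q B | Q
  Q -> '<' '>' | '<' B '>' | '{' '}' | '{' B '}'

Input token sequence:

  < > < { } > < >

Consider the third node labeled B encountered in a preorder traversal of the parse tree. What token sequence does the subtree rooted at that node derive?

{ }

[B [Q < >] [B [Q < [B [Q { }]] >] [B [Q < >]]]]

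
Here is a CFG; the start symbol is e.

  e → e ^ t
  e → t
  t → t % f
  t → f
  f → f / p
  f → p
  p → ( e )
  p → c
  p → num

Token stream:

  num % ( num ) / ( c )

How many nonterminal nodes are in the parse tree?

17

[e [t [t [f [p num]]] % [f [f [p ( [e [t [f [p num]]]] )]] / [p ( [e [t [f [p c]]]] )]]]]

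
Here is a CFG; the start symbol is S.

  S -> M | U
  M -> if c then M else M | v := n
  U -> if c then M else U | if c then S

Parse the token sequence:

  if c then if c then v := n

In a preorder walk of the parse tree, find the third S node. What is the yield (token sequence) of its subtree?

[S [U if c then [S [U if c then [S [M v := n]]]]]]

v := n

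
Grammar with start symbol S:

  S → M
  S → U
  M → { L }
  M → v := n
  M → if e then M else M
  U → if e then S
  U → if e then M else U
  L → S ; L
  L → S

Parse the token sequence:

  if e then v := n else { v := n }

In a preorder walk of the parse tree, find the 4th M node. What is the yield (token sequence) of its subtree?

v := n

[S [M if e then [M v := n] else [M { [L [S [M v := n]]] }]]]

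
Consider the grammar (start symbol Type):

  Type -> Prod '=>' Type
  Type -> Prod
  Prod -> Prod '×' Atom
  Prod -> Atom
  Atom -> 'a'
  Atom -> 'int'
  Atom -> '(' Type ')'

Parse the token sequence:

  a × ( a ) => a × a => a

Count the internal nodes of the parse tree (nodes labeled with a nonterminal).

[Type [Prod [Prod [Atom a]] × [Atom ( [Type [Prod [Atom a]]] )]] => [Type [Prod [Prod [Atom a]] × [Atom a]] => [Type [Prod [Atom a]]]]]

16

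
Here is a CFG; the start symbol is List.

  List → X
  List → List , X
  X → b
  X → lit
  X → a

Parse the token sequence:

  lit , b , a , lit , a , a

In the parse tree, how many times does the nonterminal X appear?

[List [List [List [List [List [List [X lit]] , [X b]] , [X a]] , [X lit]] , [X a]] , [X a]]

6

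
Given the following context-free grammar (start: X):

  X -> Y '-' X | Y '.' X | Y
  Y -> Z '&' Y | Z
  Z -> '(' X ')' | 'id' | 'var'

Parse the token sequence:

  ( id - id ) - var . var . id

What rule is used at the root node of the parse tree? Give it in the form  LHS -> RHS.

[X [Y [Z ( [X [Y [Z id]] - [X [Y [Z id]]]] )]] - [X [Y [Z var]] . [X [Y [Z var]] . [X [Y [Z id]]]]]]

X -> Y '-' X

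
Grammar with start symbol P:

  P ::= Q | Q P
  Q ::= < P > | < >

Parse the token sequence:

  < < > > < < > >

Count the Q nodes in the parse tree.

[P [Q < [P [Q < >]] >] [P [Q < [P [Q < >]] >]]]

4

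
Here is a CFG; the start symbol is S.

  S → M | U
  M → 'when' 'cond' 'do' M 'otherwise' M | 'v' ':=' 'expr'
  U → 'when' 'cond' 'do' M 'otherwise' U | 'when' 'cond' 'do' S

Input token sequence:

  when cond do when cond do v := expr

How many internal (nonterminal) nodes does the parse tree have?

[S [U when cond do [S [U when cond do [S [M v := expr]]]]]]

6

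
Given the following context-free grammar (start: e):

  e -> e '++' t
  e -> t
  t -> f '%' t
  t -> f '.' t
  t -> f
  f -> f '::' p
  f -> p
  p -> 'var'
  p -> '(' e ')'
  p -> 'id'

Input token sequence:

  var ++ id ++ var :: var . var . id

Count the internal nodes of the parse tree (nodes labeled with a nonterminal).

20

[e [e [e [t [f [p var]]]] ++ [t [f [p id]]]] ++ [t [f [f [p var]] :: [p var]] . [t [f [p var]] . [t [f [p id]]]]]]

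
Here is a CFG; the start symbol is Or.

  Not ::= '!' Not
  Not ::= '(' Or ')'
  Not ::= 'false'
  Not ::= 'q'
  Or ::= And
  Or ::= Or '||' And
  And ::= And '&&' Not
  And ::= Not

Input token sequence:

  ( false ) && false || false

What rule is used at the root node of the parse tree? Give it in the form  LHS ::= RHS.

Or ::= Or '||' And

[Or [Or [And [And [Not ( [Or [And [Not false]]] )]] && [Not false]]] || [And [Not false]]]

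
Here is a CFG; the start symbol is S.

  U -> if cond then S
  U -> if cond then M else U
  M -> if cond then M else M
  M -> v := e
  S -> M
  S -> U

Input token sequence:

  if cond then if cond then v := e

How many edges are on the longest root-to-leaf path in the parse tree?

[S [U if cond then [S [U if cond then [S [M v := e]]]]]]

6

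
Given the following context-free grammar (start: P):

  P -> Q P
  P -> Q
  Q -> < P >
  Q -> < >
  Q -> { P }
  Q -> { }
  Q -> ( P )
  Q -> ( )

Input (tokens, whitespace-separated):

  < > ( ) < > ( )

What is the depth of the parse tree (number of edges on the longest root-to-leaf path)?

5

[P [Q < >] [P [Q ( )] [P [Q < >] [P [Q ( )]]]]]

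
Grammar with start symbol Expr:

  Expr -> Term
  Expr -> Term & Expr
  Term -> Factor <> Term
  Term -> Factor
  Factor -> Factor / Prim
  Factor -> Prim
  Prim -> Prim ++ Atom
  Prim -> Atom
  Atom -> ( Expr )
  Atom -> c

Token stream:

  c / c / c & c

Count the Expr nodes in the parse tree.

2

[Expr [Term [Factor [Factor [Factor [Prim [Atom c]]] / [Prim [Atom c]]] / [Prim [Atom c]]]] & [Expr [Term [Factor [Prim [Atom c]]]]]]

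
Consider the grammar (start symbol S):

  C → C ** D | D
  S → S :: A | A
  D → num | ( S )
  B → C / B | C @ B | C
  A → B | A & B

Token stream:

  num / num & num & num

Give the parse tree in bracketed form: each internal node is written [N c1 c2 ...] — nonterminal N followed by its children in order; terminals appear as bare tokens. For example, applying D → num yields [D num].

[S [A [A [A [B [C [D num]] / [B [C [D num]]]]] & [B [C [D num]]]] & [B [C [D num]]]]]

S
A
A & B
A & B & B
B & B & B
C / B & B & B
D / B & B & B
num / B & B & B
num / C & B & B
num / D & B & B
num / num & B & B
num / num & C & B
num / num & D & B
num / num & num & B
num / num & num & C
num / num & num & D
num / num & num & num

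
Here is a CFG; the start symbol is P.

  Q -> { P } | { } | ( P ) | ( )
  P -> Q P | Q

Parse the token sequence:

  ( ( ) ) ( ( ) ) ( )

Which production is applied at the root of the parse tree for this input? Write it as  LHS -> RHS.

P -> Q P

[P [Q ( [P [Q ( )]] )] [P [Q ( [P [Q ( )]] )] [P [Q ( )]]]]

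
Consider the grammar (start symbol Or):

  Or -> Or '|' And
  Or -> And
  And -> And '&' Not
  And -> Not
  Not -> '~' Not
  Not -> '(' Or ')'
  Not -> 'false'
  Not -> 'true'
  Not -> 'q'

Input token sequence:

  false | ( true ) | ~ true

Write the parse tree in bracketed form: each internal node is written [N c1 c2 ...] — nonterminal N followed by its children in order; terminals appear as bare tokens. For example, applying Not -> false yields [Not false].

Or
Or | And
Or | And | And
And | And | And
Not | And | And
false | And | And
false | Not | And
false | ( Or ) | And
false | ( And ) | And
false | ( Not ) | And
false | ( true ) | And
false | ( true ) | Not
false | ( true ) | ~ Not
false | ( true ) | ~ true

[Or [Or [Or [And [Not false]]] | [And [Not ( [Or [And [Not true]]] )]]] | [And [Not ~ [Not true]]]]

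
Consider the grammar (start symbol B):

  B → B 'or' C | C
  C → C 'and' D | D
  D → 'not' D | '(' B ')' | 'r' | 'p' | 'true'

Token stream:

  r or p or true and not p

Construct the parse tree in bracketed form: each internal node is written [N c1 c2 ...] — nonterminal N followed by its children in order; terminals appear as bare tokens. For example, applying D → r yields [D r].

[B [B [B [C [D r]]] or [C [D p]]] or [C [C [D true]] and [D not [D p]]]]

B
B or C
B or C or C
C or C or C
D or C or C
r or C or C
r or D or C
r or p or C
r or p or C and D
r or p or D and D
r or p or true and D
r or p or true and not D
r or p or true and not p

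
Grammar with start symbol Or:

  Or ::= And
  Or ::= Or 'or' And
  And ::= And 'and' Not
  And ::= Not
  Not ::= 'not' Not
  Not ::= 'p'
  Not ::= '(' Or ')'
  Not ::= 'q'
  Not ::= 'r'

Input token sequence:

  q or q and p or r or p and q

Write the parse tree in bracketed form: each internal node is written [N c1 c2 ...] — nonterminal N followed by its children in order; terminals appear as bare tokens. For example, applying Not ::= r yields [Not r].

Or
Or or And
Or or And or And
Or or And or And or And
And or And or And or And
Not or And or And or And
q or And or And or And
q or And and Not or And or And
q or Not and Not or And or And
q or q and Not or And or And
q or q and p or And or And
q or q and p or Not or And
q or q and p or r or And
q or q and p or r or And and Not
q or q and p or r or Not and Not
q or q and p or r or p and Not
q or q and p or r or p and q

[Or [Or [Or [Or [And [Not q]]] or [And [And [Not q]] and [Not p]]] or [And [Not r]]] or [And [And [Not p]] and [Not q]]]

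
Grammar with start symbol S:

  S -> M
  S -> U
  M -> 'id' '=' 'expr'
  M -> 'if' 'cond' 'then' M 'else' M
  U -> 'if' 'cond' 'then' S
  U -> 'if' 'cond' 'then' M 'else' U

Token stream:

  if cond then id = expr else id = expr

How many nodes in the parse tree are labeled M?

[S [M if cond then [M id = expr] else [M id = expr]]]

3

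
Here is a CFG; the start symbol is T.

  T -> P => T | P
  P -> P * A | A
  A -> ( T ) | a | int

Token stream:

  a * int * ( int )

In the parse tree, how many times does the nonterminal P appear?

4

[T [P [P [P [A a]] * [A int]] * [A ( [T [P [A int]]] )]]]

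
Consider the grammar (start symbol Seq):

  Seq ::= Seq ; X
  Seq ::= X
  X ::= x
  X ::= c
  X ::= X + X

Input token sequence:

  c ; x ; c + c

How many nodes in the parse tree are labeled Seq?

[Seq [Seq [Seq [X c]] ; [X x]] ; [X [X c] + [X c]]]

3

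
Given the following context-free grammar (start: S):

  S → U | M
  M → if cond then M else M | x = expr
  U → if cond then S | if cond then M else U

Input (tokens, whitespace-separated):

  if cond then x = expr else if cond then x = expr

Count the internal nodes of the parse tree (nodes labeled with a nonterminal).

6

[S [U if cond then [M x = expr] else [U if cond then [S [M x = expr]]]]]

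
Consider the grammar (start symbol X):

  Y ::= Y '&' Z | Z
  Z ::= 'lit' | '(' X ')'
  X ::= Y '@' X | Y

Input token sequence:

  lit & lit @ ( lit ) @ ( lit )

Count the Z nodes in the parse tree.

[X [Y [Y [Z lit]] & [Z lit]] @ [X [Y [Z ( [X [Y [Z lit]]] )]] @ [X [Y [Z ( [X [Y [Z lit]]] )]]]]]

6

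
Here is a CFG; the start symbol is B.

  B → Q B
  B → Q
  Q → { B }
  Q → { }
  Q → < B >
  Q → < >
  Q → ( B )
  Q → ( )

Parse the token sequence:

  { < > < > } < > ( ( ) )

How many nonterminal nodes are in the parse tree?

12

[B [Q { [B [Q < >] [B [Q < >]]] }] [B [Q < >] [B [Q ( [B [Q ( )]] )]]]]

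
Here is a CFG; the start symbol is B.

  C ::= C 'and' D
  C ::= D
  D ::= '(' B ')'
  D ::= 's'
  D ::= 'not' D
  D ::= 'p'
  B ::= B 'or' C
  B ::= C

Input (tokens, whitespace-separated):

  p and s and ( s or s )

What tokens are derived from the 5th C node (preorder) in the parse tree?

[B [C [C [C [D p]] and [D s]] and [D ( [B [B [C [D s]]] or [C [D s]]] )]]]

s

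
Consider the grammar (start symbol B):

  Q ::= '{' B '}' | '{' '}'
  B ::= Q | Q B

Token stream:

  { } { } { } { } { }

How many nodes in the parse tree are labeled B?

[B [Q { }] [B [Q { }] [B [Q { }] [B [Q { }] [B [Q { }]]]]]]

5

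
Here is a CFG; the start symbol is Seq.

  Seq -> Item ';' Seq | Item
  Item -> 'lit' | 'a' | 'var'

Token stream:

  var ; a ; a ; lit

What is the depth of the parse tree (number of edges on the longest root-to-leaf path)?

5

[Seq [Item var] ; [Seq [Item a] ; [Seq [Item a] ; [Seq [Item lit]]]]]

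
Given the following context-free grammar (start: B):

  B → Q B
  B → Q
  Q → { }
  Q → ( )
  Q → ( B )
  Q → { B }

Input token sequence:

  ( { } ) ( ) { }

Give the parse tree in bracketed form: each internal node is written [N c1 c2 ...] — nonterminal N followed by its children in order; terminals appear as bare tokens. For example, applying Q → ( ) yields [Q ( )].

B
Q B
( B ) B
( Q ) B
( { } ) B
( { } ) Q B
( { } ) ( ) B
( { } ) ( ) Q
( { } ) ( ) { }

[B [Q ( [B [Q { }]] )] [B [Q ( )] [B [Q { }]]]]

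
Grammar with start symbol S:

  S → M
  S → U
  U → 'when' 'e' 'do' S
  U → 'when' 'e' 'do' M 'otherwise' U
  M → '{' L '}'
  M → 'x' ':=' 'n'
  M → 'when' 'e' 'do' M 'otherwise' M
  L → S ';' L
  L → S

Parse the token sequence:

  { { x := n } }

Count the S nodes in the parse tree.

3

[S [M { [L [S [M { [L [S [M x := n]]] }]]] }]]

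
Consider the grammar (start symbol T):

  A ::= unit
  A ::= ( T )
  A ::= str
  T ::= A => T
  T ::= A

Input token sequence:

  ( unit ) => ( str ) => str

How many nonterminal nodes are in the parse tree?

10

[T [A ( [T [A unit]] )] => [T [A ( [T [A str]] )] => [T [A str]]]]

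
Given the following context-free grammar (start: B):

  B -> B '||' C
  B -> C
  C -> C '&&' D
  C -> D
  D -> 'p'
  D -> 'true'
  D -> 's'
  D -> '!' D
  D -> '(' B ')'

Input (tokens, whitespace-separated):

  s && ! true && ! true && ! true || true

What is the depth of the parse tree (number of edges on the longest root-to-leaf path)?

7

[B [B [C [C [C [C [D s]] && [D ! [D true]]] && [D ! [D true]]] && [D ! [D true]]]] || [C [D true]]]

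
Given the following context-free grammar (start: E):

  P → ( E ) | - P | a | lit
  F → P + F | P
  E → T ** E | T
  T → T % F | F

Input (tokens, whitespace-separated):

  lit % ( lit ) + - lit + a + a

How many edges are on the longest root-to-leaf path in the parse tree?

8

[E [T [T [F [P lit]]] % [F [P ( [E [T [F [P lit]]]] )] + [F [P - [P lit]] + [F [P a] + [F [P a]]]]]]]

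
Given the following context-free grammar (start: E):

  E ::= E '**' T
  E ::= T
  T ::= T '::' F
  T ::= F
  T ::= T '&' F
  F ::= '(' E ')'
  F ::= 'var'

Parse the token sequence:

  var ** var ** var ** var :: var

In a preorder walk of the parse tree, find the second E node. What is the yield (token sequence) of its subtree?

[E [E [E [E [T [F var]]] ** [T [F var]]] ** [T [F var]]] ** [T [T [F var]] :: [F var]]]

var ** var ** var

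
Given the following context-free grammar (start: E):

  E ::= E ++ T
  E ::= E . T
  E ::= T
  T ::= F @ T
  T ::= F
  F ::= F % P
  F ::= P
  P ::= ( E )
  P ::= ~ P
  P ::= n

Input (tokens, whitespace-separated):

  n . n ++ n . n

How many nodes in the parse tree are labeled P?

4

[E [E [E [E [T [F [P n]]]] . [T [F [P n]]]] ++ [T [F [P n]]]] . [T [F [P n]]]]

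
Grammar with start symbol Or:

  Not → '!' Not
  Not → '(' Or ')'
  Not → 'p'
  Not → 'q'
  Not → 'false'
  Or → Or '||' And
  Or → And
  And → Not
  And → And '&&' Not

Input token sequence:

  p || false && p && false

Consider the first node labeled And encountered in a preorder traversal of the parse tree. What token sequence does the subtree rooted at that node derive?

p

[Or [Or [And [Not p]]] || [And [And [And [Not false]] && [Not p]] && [Not false]]]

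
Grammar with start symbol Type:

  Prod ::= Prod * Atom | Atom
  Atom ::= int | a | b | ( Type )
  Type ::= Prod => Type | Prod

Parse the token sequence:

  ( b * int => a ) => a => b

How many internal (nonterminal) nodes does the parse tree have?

17

[Type [Prod [Atom ( [Type [Prod [Prod [Atom b]] * [Atom int]] => [Type [Prod [Atom a]]]] )]] => [Type [Prod [Atom a]] => [Type [Prod [Atom b]]]]]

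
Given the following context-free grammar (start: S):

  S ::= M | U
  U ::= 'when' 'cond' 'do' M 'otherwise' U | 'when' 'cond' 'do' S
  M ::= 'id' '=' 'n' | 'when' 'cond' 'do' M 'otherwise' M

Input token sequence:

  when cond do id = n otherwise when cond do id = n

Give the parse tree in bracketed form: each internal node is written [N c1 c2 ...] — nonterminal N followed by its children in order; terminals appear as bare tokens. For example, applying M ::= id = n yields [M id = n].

[S [U when cond do [M id = n] otherwise [U when cond do [S [M id = n]]]]]

S
U
when cond do M otherwise U
when cond do id = n otherwise U
when cond do id = n otherwise when cond do S
when cond do id = n otherwise when cond do M
when cond do id = n otherwise when cond do id = n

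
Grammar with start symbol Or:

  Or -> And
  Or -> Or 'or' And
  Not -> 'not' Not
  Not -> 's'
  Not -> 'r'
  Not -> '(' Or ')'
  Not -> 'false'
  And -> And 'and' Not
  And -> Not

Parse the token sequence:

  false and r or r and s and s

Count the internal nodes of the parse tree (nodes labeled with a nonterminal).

12

[Or [Or [And [And [Not false]] and [Not r]]] or [And [And [And [Not r]] and [Not s]] and [Not s]]]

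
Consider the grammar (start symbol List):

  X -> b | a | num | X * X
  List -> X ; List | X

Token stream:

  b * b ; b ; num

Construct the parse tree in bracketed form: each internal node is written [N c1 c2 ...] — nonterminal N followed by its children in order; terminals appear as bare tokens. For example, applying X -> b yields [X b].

[List [X [X b] * [X b]] ; [List [X b] ; [List [X num]]]]

List
X ; List
X * X ; List
b * X ; List
b * b ; List
b * b ; X ; List
b * b ; b ; List
b * b ; b ; X
b * b ; b ; num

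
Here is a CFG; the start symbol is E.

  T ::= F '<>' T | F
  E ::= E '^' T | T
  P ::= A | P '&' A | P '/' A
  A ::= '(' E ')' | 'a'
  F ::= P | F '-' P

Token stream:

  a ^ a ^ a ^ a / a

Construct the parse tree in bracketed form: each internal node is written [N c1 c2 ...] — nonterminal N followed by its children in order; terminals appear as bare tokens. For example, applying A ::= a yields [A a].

E
E ^ T
E ^ T ^ T
E ^ T ^ T ^ T
T ^ T ^ T ^ T
F ^ T ^ T ^ T
P ^ T ^ T ^ T
A ^ T ^ T ^ T
a ^ T ^ T ^ T
a ^ F ^ T ^ T
a ^ P ^ T ^ T
a ^ A ^ T ^ T
a ^ a ^ T ^ T
a ^ a ^ F ^ T
a ^ a ^ P ^ T
a ^ a ^ A ^ T
a ^ a ^ a ^ T
a ^ a ^ a ^ F
a ^ a ^ a ^ P
a ^ a ^ a ^ P / A
a ^ a ^ a ^ A / A
a ^ a ^ a ^ a / A
a ^ a ^ a ^ a / a

[E [E [E [E [T [F [P [A a]]]]] ^ [T [F [P [A a]]]]] ^ [T [F [P [A a]]]]] ^ [T [F [P [P [A a]] / [A a]]]]]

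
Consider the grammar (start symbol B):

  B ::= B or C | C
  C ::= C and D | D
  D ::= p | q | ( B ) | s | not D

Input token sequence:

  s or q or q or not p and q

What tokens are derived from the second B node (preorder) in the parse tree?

[B [B [B [B [C [D s]]] or [C [D q]]] or [C [D q]]] or [C [C [D not [D p]]] and [D q]]]

s or q or q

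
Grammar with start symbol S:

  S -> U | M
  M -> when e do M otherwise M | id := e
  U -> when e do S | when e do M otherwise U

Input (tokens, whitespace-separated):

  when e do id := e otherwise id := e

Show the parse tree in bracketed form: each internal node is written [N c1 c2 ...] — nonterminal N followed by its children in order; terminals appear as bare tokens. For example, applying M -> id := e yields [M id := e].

S
M
when e do M otherwise M
when e do id := e otherwise M
when e do id := e otherwise id := e

[S [M when e do [M id := e] otherwise [M id := e]]]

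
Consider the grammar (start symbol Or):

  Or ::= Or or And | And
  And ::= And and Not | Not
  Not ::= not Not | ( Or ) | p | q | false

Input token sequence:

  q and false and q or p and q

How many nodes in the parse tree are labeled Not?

5

[Or [Or [And [And [And [Not q]] and [Not false]] and [Not q]]] or [And [And [Not p]] and [Not q]]]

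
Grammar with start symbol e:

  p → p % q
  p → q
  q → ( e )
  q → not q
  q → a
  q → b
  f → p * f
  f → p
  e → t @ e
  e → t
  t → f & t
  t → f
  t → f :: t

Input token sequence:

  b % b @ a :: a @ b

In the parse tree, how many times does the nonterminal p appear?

[e [t [f [p [p [q b]] % [q b]]]] @ [e [t [f [p [q a]]] :: [t [f [p [q a]]]]] @ [e [t [f [p [q b]]]]]]]

5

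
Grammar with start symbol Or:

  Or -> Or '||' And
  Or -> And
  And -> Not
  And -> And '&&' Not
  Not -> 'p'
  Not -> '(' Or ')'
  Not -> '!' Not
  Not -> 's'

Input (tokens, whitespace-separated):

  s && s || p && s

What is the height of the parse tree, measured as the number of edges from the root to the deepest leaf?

5

[Or [Or [And [And [Not s]] && [Not s]]] || [And [And [Not p]] && [Not s]]]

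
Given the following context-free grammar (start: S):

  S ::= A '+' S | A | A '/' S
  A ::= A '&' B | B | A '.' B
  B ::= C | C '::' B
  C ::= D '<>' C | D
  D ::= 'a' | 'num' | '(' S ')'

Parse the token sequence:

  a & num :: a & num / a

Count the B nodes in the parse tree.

[S [A [A [A [B [C [D a]]]] & [B [C [D num]] :: [B [C [D a]]]]] & [B [C [D num]]]] / [S [A [B [C [D a]]]]]]

5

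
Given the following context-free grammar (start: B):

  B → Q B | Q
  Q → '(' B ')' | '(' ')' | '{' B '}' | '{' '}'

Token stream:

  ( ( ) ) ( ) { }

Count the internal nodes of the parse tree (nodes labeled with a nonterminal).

8

[B [Q ( [B [Q ( )]] )] [B [Q ( )] [B [Q { }]]]]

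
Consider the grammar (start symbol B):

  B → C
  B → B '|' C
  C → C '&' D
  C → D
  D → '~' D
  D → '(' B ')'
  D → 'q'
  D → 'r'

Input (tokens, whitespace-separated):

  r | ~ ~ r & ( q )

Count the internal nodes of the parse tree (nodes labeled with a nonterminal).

13

[B [B [C [D r]]] | [C [C [D ~ [D ~ [D r]]]] & [D ( [B [C [D q]]] )]]]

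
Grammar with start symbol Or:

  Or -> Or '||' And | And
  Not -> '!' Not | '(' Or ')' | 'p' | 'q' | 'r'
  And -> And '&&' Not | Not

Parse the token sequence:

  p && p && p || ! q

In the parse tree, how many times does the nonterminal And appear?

4

[Or [Or [And [And [And [Not p]] && [Not p]] && [Not p]]] || [And [Not ! [Not q]]]]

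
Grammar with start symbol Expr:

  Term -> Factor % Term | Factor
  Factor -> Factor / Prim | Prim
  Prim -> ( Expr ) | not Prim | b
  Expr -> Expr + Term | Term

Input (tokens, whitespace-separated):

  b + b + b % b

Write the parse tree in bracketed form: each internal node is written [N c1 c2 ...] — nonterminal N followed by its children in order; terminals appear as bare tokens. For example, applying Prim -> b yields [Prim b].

Expr
Expr + Term
Expr + Term + Term
Term + Term + Term
Factor + Term + Term
Prim + Term + Term
b + Term + Term
b + Factor + Term
b + Prim + Term
b + b + Term
b + b + Factor % Term
b + b + Prim % Term
b + b + b % Term
b + b + b % Factor
b + b + b % Prim
b + b + b % b

[Expr [Expr [Expr [Term [Factor [Prim b]]]] + [Term [Factor [Prim b]]]] + [Term [Factor [Prim b]] % [Term [Factor [Prim b]]]]]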